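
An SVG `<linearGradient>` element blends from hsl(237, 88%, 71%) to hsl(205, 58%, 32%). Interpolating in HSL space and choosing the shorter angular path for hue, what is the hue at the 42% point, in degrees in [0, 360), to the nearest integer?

Hue arc: Δh = 205 − 237 = -32° (|Δh| ≤ 180, already the shorter path).
H = 237 + 0.42 × (-32) = 223.56 → 224°

224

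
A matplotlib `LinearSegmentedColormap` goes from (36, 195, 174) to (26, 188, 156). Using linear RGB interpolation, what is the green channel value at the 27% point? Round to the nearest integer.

193

G = 195 + 0.27 × (188 − 195) = 193.11 → 193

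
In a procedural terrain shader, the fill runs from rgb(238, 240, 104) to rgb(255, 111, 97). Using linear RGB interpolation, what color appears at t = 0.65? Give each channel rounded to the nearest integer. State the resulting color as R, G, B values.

R = 238 + 0.65 × (255 − 238) = 238 + 0.65 × 17 = 249.05 → 249
G = 240 + 0.65 × (111 − 240) = 240 + 0.65 × -129 = 156.15 → 156
B = 104 + 0.65 × (97 − 104) = 104 + 0.65 × -7 = 99.45 → 99

(249, 156, 99)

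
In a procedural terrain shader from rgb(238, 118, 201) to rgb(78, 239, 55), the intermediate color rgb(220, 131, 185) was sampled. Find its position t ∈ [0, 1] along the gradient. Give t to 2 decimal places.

0.11

Invert the lerp on the R channel (largest span, 160): t = (220 − 238) / (78 − 238) = -18/-160 = 0.1125.
Check on G: (131 − 118)/(239 − 118) = 0.1074 ✓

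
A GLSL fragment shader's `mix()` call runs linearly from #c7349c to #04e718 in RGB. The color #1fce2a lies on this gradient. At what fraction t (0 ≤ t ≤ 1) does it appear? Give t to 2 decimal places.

0.86

Invert the lerp on the R channel (largest span, 195): t = (31 − 199) / (4 − 199) = -168/-195 = 0.86154.
Check on G: (206 − 52)/(231 − 52) = 0.8603 ✓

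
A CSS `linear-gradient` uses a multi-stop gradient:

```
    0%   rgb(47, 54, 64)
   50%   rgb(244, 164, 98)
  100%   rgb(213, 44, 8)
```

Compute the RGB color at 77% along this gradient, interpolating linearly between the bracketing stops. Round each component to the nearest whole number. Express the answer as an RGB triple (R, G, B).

(227, 99, 49)

77% lies between the 50% and 100% stops, so the local fraction is t = (77 − 50)/(100 − 50) = 27/50 ≈ 0.54.
R = 244 + 0.54 × (213 − 244) = 227.26 → 227
G = 164 + 0.54 × (44 − 164) = 99.2 → 99
B = 98 + 0.54 × (8 − 98) = 49.4 → 49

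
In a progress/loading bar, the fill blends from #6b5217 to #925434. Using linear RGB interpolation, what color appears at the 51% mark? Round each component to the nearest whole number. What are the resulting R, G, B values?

(127, 83, 38)

#6b5217 → (107, 82, 23); #925434 → (146, 84, 52).
51% corresponds to t = 0.51.
R = 107 + 0.51 × (146 − 107) = 107 + 0.51 × 39 = 126.89 → 127
G = 82 + 0.51 × (84 − 82) = 82 + 0.51 × 2 = 83.02 → 83
B = 23 + 0.51 × (52 − 23) = 23 + 0.51 × 29 = 37.79 → 38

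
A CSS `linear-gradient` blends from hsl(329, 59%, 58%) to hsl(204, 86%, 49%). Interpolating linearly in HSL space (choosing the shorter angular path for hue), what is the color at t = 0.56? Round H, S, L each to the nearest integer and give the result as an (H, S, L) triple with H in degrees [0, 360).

Hue arc: Δh = 204 − 329 = -125° (|Δh| ≤ 180, already the shorter path).
H = 329 + 0.56 × (-125) = 259 → 259°
S = 59 + 0.56 × (86 − 59) = 74.12 → 74%
L = 58 + 0.56 × (49 − 58) = 52.96 → 53%

(259, 74, 53)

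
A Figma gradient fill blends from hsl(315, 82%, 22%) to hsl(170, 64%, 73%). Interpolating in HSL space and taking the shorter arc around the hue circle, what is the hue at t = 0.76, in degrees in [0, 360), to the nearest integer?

Hue arc: Δh = 170 − 315 = -145° (|Δh| ≤ 180, already the shorter path).
H = 315 + 0.76 × (-145) = 204.8 → 205°

205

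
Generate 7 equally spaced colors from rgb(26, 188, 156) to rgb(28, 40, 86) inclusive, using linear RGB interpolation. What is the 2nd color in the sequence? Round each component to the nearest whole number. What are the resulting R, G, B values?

With 7 swatches and endpoints inclusive, swatch 2 sits at t = (2 − 1)/(7 − 1) = 1/6 ≈ 0.1667.
R = 26 + 0.1667 × (28 − 26) = 26.333 → 26
G = 188 + 0.1667 × (40 − 188) = 163.328 → 163
B = 156 + 0.1667 × (86 − 156) = 144.331 → 144

(26, 163, 144)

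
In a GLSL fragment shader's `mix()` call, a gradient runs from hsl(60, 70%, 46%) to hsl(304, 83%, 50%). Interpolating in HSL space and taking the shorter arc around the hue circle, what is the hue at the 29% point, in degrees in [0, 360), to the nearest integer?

Hue: 304 − 60 = 244°, but |244| > 180 so the shorter arc goes the other way: Δh = 244 − 360 = -116°.
H = 60 + 0.29 × (-116) = 26.36 → 26°

26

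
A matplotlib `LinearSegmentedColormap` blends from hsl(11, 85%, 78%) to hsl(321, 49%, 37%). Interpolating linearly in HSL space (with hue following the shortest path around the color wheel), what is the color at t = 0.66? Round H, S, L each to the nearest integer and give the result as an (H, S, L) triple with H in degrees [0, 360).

(338, 61, 51)

Hue: 321 − 11 = 310°, but |310| > 180 so the shorter arc goes the other way: Δh = 310 − 360 = -50°.
H = 11 + 0.66 × (-50) = -22 → -22 → -22 mod 360 = 338°
S = 85 + 0.66 × (49 − 85) = 61.24 → 61%
L = 78 + 0.66 × (37 − 78) = 50.94 → 51%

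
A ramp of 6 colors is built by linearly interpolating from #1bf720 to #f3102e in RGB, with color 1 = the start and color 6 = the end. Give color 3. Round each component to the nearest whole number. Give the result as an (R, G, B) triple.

(113, 155, 38)

With 6 swatches and endpoints inclusive, swatch 3 sits at t = (3 − 1)/(6 − 1) = 2/5 ≈ 0.4.
#1bf720 → (27, 247, 32); #f3102e → (243, 16, 46).
R = 27 + 0.4 × (243 − 27) = 113.4 → 113
G = 247 + 0.4 × (16 − 247) = 154.6 → 155
B = 32 + 0.4 × (46 − 32) = 37.6 → 38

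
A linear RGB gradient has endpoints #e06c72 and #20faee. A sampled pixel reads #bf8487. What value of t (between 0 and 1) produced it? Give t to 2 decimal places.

Invert the lerp on the R channel (largest span, 192): t = (191 − 224) / (32 − 224) = -33/-192 = 0.17188.
Check on G: (132 − 108)/(250 − 108) = 0.169 ✓

0.17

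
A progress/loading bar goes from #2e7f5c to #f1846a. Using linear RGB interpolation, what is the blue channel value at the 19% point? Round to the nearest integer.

B₁ = 92 (from #2e7f5c), B₂ = 106 (from #f1846a).
B = 92 + 0.19 × (106 − 92) = 94.66 → 95

95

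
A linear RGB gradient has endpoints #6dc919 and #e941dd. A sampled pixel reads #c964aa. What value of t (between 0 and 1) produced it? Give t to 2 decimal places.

0.74

Invert the lerp on the B channel (largest span, 196): t = (170 − 25) / (221 − 25) = 145/196 = 0.7398.
Check on R: (201 − 109)/(233 − 109) = 0.7419 ✓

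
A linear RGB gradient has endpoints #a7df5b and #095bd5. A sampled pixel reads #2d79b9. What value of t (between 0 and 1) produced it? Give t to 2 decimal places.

0.77

Invert the lerp on the R channel (largest span, 158): t = (45 − 167) / (9 − 167) = -122/-158 = 0.77215.
Check on G: (121 − 223)/(91 − 223) = 0.7727 ✓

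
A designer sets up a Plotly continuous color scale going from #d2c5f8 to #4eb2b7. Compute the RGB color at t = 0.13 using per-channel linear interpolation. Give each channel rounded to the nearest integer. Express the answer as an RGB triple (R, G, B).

(193, 195, 240)

#d2c5f8 → (210, 197, 248); #4eb2b7 → (78, 178, 183).
R = 210 + 0.13 × (78 − 210) = 210 + 0.13 × -132 = 192.84 → 193
G = 197 + 0.13 × (178 − 197) = 197 + 0.13 × -19 = 194.53 → 195
B = 248 + 0.13 × (183 − 248) = 248 + 0.13 × -65 = 239.55 → 240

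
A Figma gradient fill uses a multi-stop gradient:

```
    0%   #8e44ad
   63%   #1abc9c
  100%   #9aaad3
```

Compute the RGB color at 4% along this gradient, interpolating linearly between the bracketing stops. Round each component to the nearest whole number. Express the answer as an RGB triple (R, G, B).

4% lies between the 0% and 63% stops, so the local fraction is t = (4 − 0)/(63 − 0) = 4/63 ≈ 0.0635.
#8e44ad → (142, 68, 173); #1abc9c → (26, 188, 156).
R = 142 + 0.0635 × (26 − 142) = 134.634 → 135
G = 68 + 0.0635 × (188 − 68) = 75.62 → 76
B = 173 + 0.0635 × (156 − 173) = 171.921 → 172

(135, 76, 172)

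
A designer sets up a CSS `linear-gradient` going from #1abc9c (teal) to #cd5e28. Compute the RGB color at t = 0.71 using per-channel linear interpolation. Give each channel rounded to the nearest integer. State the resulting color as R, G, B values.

(153, 121, 74)

#1abc9c → (26, 188, 156); #cd5e28 → (205, 94, 40).
R = 26 + 0.71 × (205 − 26) = 26 + 0.71 × 179 = 153.09 → 153
G = 188 + 0.71 × (94 − 188) = 188 + 0.71 × -94 = 121.26 → 121
B = 156 + 0.71 × (40 − 156) = 156 + 0.71 × -116 = 73.64 → 74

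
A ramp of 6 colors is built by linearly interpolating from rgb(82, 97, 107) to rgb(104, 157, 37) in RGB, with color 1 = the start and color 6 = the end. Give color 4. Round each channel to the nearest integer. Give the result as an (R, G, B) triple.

With 6 swatches and endpoints inclusive, swatch 4 sits at t = (4 − 1)/(6 − 1) = 3/5 ≈ 0.6.
R = 82 + 0.6 × (104 − 82) = 95.2 → 95
G = 97 + 0.6 × (157 − 97) = 133 → 133
B = 107 + 0.6 × (37 − 107) = 65 → 65

(95, 133, 65)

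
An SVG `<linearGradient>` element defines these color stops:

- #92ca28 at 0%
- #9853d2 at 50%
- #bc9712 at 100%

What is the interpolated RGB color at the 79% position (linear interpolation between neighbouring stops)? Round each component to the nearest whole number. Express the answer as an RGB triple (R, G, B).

79% lies between the 50% and 100% stops, so the local fraction is t = (79 − 50)/(100 − 50) = 29/50 ≈ 0.58.
#9853d2 → (152, 83, 210); #bc9712 → (188, 151, 18).
R = 152 + 0.58 × (188 − 152) = 172.88 → 173
G = 83 + 0.58 × (151 − 83) = 122.44 → 122
B = 210 + 0.58 × (18 − 210) = 98.64 → 99

(173, 122, 99)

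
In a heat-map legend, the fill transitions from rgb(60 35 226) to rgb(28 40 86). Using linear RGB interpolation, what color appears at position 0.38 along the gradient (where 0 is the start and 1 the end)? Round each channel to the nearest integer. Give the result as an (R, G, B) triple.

R = 60 + 0.38 × (28 − 60) = 60 + 0.38 × -32 = 47.84 → 48
G = 35 + 0.38 × (40 − 35) = 35 + 0.38 × 5 = 36.9 → 37
B = 226 + 0.38 × (86 − 226) = 226 + 0.38 × -140 = 172.8 → 173
So the blended color is (48, 37, 173), about #3025ad.

(48, 37, 173)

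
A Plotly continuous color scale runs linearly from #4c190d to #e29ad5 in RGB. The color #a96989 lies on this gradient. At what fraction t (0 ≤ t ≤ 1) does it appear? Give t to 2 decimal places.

0.62

Invert the lerp on the B channel (largest span, 200): t = (137 − 13) / (213 − 13) = 124/200 = 0.62.
Check on R: (169 − 76)/(226 − 76) = 0.62 ✓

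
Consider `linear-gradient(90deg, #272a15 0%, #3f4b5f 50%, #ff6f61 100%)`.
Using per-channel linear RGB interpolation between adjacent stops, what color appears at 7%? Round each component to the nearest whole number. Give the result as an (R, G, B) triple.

7% lies between the 0% and 50% stops, so the local fraction is t = (7 − 0)/(50 − 0) = 7/50 ≈ 0.14.
#272a15 → (39, 42, 21); #3f4b5f → (63, 75, 95).
R = 39 + 0.14 × (63 − 39) = 42.36 → 42
G = 42 + 0.14 × (75 − 42) = 46.62 → 47
B = 21 + 0.14 × (95 − 21) = 31.36 → 31

(42, 47, 31)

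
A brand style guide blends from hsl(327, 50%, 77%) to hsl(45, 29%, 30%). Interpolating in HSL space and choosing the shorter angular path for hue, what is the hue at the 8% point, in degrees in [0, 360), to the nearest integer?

Hue: 45 − 327 = -282°, but |-282| > 180 so the shorter arc goes the other way: Δh = -282 + 360 = 78°.
H = 327 + 0.08 × (78) = 333.24 → 333°

333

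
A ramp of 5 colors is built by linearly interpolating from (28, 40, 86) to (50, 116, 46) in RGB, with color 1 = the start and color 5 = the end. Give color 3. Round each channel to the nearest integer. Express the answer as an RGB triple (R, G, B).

(39, 78, 66)

With 5 swatches and endpoints inclusive, swatch 3 sits at t = (3 − 1)/(5 − 1) = 2/4 ≈ 0.5.
R = 28 + 0.5 × (50 − 28) = 39 → 39
G = 40 + 0.5 × (116 − 40) = 78 → 78
B = 86 + 0.5 × (46 − 86) = 66 → 66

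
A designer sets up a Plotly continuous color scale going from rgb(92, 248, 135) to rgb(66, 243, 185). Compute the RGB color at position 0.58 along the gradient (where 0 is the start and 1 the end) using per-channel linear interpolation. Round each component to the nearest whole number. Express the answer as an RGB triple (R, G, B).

(77, 245, 164)

R = 92 + 0.58 × (66 − 92) = 92 + 0.58 × -26 = 76.92 → 77
G = 248 + 0.58 × (243 − 248) = 248 + 0.58 × -5 = 245.1 → 245
B = 135 + 0.58 × (185 − 135) = 135 + 0.58 × 50 = 164 → 164
So the blended color is (77, 245, 164), about #4df5a4.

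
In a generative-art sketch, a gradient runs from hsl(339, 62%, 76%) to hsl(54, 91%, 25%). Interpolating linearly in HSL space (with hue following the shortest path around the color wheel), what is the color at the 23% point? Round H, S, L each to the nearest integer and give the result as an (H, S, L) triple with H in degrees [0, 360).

Hue: 54 − 339 = -285°, but |-285| > 180 so the shorter arc goes the other way: Δh = -285 + 360 = 75°.
H = 339 + 0.23 × (75) = 356.25 → 356°
S = 62 + 0.23 × (91 − 62) = 68.67 → 69%
L = 76 + 0.23 × (25 − 76) = 64.27 → 64%

(356, 69, 64)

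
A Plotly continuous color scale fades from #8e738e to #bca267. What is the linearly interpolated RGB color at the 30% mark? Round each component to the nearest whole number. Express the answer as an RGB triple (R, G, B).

#8e738e → (142, 115, 142); #bca267 → (188, 162, 103).
30% corresponds to t = 0.3.
R = 142 + 0.3 × (188 − 142) = 142 + 0.3 × 46 = 155.8 → 156
G = 115 + 0.3 × (162 − 115) = 115 + 0.3 × 47 = 129.1 → 129
B = 142 + 0.3 × (103 − 142) = 142 + 0.3 × -39 = 130.3 → 130

(156, 129, 130)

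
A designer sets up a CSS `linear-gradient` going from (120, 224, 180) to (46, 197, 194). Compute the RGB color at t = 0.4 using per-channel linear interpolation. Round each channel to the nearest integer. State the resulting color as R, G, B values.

(90, 213, 186)

R = 120 + 0.4 × (46 − 120) = 120 + 0.4 × -74 = 90.4 → 90
G = 224 + 0.4 × (197 − 224) = 224 + 0.4 × -27 = 213.2 → 213
B = 180 + 0.4 × (194 − 180) = 180 + 0.4 × 14 = 185.6 → 186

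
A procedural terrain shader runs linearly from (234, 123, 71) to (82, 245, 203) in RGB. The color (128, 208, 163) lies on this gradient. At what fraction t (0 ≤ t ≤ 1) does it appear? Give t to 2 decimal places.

Invert the lerp on the R channel (largest span, 152): t = (128 − 234) / (82 − 234) = -106/-152 = 0.69737.
Check on G: (208 − 123)/(245 − 123) = 0.6967 ✓

0.70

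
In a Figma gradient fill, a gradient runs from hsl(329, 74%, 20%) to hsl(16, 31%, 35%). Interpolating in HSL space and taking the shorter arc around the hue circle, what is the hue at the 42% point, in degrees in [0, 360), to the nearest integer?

349

Hue: 16 − 329 = -313°, but |-313| > 180 so the shorter arc goes the other way: Δh = -313 + 360 = 47°.
H = 329 + 0.42 × (47) = 348.74 → 349°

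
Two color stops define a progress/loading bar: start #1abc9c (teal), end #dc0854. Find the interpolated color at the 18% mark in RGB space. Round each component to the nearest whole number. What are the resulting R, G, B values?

#1abc9c → (26, 188, 156); #dc0854 → (220, 8, 84).
18% corresponds to t = 0.18.
R = 26 + 0.18 × (220 − 26) = 26 + 0.18 × 194 = 60.92 → 61
G = 188 + 0.18 × (8 − 188) = 188 + 0.18 × -180 = 155.6 → 156
B = 156 + 0.18 × (84 − 156) = 156 + 0.18 × -72 = 143.04 → 143

(61, 156, 143)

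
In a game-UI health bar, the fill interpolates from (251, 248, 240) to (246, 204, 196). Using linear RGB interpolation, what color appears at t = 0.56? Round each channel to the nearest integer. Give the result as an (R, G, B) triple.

R = 251 + 0.56 × (246 − 251) = 251 + 0.56 × -5 = 248.2 → 248
G = 248 + 0.56 × (204 − 248) = 248 + 0.56 × -44 = 223.36 → 223
B = 240 + 0.56 × (196 − 240) = 240 + 0.56 × -44 = 215.36 → 215

(248, 223, 215)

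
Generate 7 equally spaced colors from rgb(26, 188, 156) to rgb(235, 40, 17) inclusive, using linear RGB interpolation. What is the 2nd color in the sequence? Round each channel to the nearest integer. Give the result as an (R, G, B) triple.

With 7 swatches and endpoints inclusive, swatch 2 sits at t = (2 − 1)/(7 − 1) = 1/6 ≈ 0.1667.
R = 26 + 0.1667 × (235 − 26) = 60.84 → 61
G = 188 + 0.1667 × (40 − 188) = 163.328 → 163
B = 156 + 0.1667 × (17 − 156) = 132.829 → 133

(61, 163, 133)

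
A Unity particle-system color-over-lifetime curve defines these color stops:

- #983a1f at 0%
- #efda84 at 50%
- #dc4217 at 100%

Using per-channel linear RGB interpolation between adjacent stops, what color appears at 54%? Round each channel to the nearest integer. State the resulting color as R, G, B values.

54% lies between the 50% and 100% stops, so the local fraction is t = (54 − 50)/(100 − 50) = 4/50 ≈ 0.08.
#efda84 → (239, 218, 132); #dc4217 → (220, 66, 23).
R = 239 + 0.08 × (220 − 239) = 237.48 → 237
G = 218 + 0.08 × (66 − 218) = 205.84 → 206
B = 132 + 0.08 × (23 − 132) = 123.28 → 123

(237, 206, 123)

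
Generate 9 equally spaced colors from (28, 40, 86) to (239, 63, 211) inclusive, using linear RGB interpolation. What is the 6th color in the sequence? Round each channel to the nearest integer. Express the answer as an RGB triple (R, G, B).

(160, 54, 164)

With 9 swatches and endpoints inclusive, swatch 6 sits at t = (6 − 1)/(9 − 1) = 5/8 ≈ 0.625.
R = 28 + 0.625 × (239 − 28) = 159.875 → 160
G = 40 + 0.625 × (63 − 40) = 54.375 → 54
B = 86 + 0.625 × (211 − 86) = 164.125 → 164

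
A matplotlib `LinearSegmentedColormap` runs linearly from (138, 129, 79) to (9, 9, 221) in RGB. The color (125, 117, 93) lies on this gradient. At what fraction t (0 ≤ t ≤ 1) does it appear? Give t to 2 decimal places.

Invert the lerp on the B channel (largest span, 142): t = (93 − 79) / (221 − 79) = 14/142 = 0.098592.
Check on R: (125 − 138)/(9 − 138) = 0.1008 ✓

0.10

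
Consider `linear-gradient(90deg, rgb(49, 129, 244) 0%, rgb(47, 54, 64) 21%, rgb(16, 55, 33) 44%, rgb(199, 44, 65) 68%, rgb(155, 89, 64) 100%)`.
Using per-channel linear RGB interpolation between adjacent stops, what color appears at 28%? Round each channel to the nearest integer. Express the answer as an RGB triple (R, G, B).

(38, 54, 55)

28% lies between the 21% and 44% stops, so the local fraction is t = (28 − 21)/(44 − 21) = 7/23 ≈ 0.3043.
R = 47 + 0.3043 × (16 − 47) = 37.567 → 38
G = 54 + 0.3043 × (55 − 54) = 54.304 → 54
B = 64 + 0.3043 × (33 − 64) = 54.567 → 55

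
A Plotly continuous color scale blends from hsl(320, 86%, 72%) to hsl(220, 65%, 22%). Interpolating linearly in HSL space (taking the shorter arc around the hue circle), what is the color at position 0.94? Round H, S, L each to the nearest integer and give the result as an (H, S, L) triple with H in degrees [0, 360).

Hue arc: Δh = 220 − 320 = -100° (|Δh| ≤ 180, already the shorter path).
H = 320 + 0.94 × (-100) = 226 → 226°
S = 86 + 0.94 × (65 − 86) = 66.26 → 66%
L = 72 + 0.94 × (22 − 72) = 25 → 25%

(226, 66, 25)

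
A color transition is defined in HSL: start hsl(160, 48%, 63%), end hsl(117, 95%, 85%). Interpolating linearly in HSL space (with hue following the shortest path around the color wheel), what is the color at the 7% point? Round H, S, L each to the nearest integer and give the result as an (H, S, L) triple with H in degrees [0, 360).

Hue arc: Δh = 117 − 160 = -43° (|Δh| ≤ 180, already the shorter path).
H = 160 + 0.07 × (-43) = 156.99 → 157°
S = 48 + 0.07 × (95 − 48) = 51.29 → 51%
L = 63 + 0.07 × (85 − 63) = 64.54 → 65%

(157, 51, 65)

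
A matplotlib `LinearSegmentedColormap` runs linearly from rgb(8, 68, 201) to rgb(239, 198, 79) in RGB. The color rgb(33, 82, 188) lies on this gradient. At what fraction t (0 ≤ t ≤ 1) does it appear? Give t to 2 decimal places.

Invert the lerp on the R channel (largest span, 231): t = (33 − 8) / (239 − 8) = 25/231 = 0.10823.
Check on G: (82 − 68)/(198 − 68) = 0.1077 ✓

0.11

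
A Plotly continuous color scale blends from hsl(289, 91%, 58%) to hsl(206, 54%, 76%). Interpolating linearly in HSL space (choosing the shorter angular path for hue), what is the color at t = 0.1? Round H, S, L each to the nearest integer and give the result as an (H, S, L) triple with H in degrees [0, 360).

(281, 87, 60)

Hue arc: Δh = 206 − 289 = -83° (|Δh| ≤ 180, already the shorter path).
H = 289 + 0.1 × (-83) = 280.7 → 281°
S = 91 + 0.1 × (54 − 91) = 87.3 → 87%
L = 58 + 0.1 × (76 − 58) = 59.8 → 60%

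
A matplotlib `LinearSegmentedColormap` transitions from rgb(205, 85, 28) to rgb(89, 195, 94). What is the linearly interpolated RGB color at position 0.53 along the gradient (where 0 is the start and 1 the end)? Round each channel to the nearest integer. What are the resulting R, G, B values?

R = 205 + 0.53 × (89 − 205) = 205 + 0.53 × -116 = 143.52 → 144
G = 85 + 0.53 × (195 − 85) = 85 + 0.53 × 110 = 143.3 → 143
B = 28 + 0.53 × (94 − 28) = 28 + 0.53 × 66 = 62.98 → 63

(144, 143, 63)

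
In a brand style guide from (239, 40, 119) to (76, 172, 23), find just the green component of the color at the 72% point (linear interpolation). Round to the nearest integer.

G = 40 + 0.72 × (172 − 40) = 135.04 → 135

135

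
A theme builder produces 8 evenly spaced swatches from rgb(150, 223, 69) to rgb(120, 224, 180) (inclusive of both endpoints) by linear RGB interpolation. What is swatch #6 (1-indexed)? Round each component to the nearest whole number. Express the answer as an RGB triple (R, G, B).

(129, 224, 148)

With 8 swatches and endpoints inclusive, swatch 6 sits at t = (6 − 1)/(8 − 1) = 5/7 ≈ 0.7143.
R = 150 + 0.7143 × (120 − 150) = 128.571 → 129
G = 223 + 0.7143 × (224 − 223) = 223.714 → 224
B = 69 + 0.7143 × (180 − 69) = 148.287 → 148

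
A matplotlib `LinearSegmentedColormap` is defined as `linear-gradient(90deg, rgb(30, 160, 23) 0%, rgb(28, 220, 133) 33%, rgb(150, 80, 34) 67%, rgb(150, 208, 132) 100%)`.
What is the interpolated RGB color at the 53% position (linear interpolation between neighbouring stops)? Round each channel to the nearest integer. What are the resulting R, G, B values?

53% lies between the 33% and 67% stops, so the local fraction is t = (53 − 33)/(67 − 33) = 20/34 ≈ 0.5882.
R = 28 + 0.5882 × (150 − 28) = 99.76 → 100
G = 220 + 0.5882 × (80 − 220) = 137.652 → 138
B = 133 + 0.5882 × (34 − 133) = 74.768 → 75

(100, 138, 75)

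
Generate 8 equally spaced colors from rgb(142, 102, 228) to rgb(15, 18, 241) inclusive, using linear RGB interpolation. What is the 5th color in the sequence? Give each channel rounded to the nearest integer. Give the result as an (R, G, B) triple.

(69, 54, 235)

With 8 swatches and endpoints inclusive, swatch 5 sits at t = (5 − 1)/(8 − 1) = 4/7 ≈ 0.5714.
R = 142 + 0.5714 × (15 − 142) = 69.432 → 69
G = 102 + 0.5714 × (18 − 102) = 54.002 → 54
B = 228 + 0.5714 × (241 − 228) = 235.428 → 235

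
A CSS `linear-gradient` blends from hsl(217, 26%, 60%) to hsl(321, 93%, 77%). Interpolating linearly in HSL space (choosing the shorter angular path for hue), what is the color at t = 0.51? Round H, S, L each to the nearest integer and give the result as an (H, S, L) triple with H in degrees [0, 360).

Hue arc: Δh = 321 − 217 = 104° (|Δh| ≤ 180, already the shorter path).
H = 217 + 0.51 × (104) = 270.04 → 270°
S = 26 + 0.51 × (93 − 26) = 60.17 → 60%
L = 60 + 0.51 × (77 − 60) = 68.67 → 69%

(270, 60, 69)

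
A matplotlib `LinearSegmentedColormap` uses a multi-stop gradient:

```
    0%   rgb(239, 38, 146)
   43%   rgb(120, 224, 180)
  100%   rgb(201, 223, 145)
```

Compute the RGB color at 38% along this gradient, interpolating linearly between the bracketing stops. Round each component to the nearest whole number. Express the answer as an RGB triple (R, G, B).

38% lies between the 0% and 43% stops, so the local fraction is t = (38 − 0)/(43 − 0) = 38/43 ≈ 0.8837.
R = 239 + 0.8837 × (120 − 239) = 133.84 → 134
G = 38 + 0.8837 × (224 − 38) = 202.368 → 202
B = 146 + 0.8837 × (180 − 146) = 176.046 → 176

(134, 202, 176)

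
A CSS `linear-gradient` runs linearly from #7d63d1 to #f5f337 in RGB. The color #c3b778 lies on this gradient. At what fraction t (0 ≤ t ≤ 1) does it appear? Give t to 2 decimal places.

Invert the lerp on the B channel (largest span, 154): t = (120 − 209) / (55 − 209) = -89/-154 = 0.57792.
Check on R: (195 − 125)/(245 − 125) = 0.5833 ✓

0.58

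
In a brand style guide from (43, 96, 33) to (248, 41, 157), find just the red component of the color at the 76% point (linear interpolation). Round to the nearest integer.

R = 43 + 0.76 × (248 − 43) = 198.8 → 199

199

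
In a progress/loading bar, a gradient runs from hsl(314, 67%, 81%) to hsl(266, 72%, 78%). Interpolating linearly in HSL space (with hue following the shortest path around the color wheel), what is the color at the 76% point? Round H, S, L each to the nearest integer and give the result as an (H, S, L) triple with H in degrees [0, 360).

Hue arc: Δh = 266 − 314 = -48° (|Δh| ≤ 180, already the shorter path).
H = 314 + 0.76 × (-48) = 277.52 → 278°
S = 67 + 0.76 × (72 − 67) = 70.8 → 71%
L = 81 + 0.76 × (78 − 81) = 78.72 → 79%

(278, 71, 79)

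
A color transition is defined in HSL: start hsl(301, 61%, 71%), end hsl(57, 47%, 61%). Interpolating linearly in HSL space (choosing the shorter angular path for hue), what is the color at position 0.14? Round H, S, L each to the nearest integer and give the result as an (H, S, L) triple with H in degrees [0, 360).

Hue: 57 − 301 = -244°, but |-244| > 180 so the shorter arc goes the other way: Δh = -244 + 360 = 116°.
H = 301 + 0.14 × (116) = 317.24 → 317°
S = 61 + 0.14 × (47 − 61) = 59.04 → 59%
L = 71 + 0.14 × (61 − 71) = 69.6 → 70%

(317, 59, 70)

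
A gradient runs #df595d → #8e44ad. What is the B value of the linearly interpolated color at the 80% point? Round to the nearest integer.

157

B₁ = 93 (from #df595d), B₂ = 173 (from #8e44ad).
B = 93 + 0.8 × (173 − 93) = 157 → 157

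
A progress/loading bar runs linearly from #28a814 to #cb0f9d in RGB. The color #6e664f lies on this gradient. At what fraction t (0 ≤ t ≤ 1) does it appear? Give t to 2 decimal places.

Invert the lerp on the R channel (largest span, 163): t = (110 − 40) / (203 − 40) = 70/163 = 0.42945.
Check on G: (102 − 168)/(15 − 168) = 0.4314 ✓

0.43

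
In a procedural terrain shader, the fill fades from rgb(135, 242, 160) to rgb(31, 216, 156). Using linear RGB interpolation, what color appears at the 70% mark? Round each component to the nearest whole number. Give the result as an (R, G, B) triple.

(62, 224, 157)

70% corresponds to t = 0.7.
R = 135 + 0.7 × (31 − 135) = 135 + 0.7 × -104 = 62.2 → 62
G = 242 + 0.7 × (216 − 242) = 242 + 0.7 × -26 = 223.8 → 224
B = 160 + 0.7 × (156 − 160) = 160 + 0.7 × -4 = 157.2 → 157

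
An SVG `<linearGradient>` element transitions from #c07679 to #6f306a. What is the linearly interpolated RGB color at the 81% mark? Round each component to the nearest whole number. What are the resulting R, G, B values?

#c07679 → (192, 118, 121); #6f306a → (111, 48, 106).
81% corresponds to t = 0.81.
R = 192 + 0.81 × (111 − 192) = 192 + 0.81 × -81 = 126.39 → 126
G = 118 + 0.81 × (48 − 118) = 118 + 0.81 × -70 = 61.3 → 61
B = 121 + 0.81 × (106 − 121) = 121 + 0.81 × -15 = 108.85 → 109
So the blended color is (126, 61, 109), about #7e3d6d.

(126, 61, 109)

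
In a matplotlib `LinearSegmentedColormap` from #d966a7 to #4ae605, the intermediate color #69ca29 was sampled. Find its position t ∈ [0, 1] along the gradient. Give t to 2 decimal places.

Invert the lerp on the B channel (largest span, 162): t = (41 − 167) / (5 − 167) = -126/-162 = 0.77778.
Check on R: (105 − 217)/(74 − 217) = 0.7832 ✓

0.78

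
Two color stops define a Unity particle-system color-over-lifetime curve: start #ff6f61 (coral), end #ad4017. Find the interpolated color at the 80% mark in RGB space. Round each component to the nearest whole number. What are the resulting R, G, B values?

#ff6f61 → (255, 111, 97); #ad4017 → (173, 64, 23).
80% corresponds to t = 0.8.
R = 255 + 0.8 × (173 − 255) = 255 + 0.8 × -82 = 189.4 → 189
G = 111 + 0.8 × (64 − 111) = 111 + 0.8 × -47 = 73.4 → 73
B = 97 + 0.8 × (23 − 97) = 97 + 0.8 × -74 = 37.8 → 38

(189, 73, 38)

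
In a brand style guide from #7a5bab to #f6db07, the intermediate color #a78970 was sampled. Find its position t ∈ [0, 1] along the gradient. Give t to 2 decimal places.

Invert the lerp on the B channel (largest span, 164): t = (112 − 171) / (7 − 171) = -59/-164 = 0.35976.
Check on R: (167 − 122)/(246 − 122) = 0.3629 ✓

0.36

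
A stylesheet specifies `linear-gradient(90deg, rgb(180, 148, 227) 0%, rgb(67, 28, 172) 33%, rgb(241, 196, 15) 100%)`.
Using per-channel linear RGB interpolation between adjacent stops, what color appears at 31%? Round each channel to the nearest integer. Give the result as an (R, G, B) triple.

(74, 35, 175)

31% lies between the 0% and 33% stops, so the local fraction is t = (31 − 0)/(33 − 0) = 31/33 ≈ 0.9394.
R = 180 + 0.9394 × (67 − 180) = 73.848 → 74
G = 148 + 0.9394 × (28 − 148) = 35.272 → 35
B = 227 + 0.9394 × (172 − 227) = 175.333 → 175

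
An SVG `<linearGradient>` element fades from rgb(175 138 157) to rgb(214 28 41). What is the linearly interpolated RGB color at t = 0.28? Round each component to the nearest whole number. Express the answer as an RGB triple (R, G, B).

R = 175 + 0.28 × (214 − 175) = 175 + 0.28 × 39 = 185.92 → 186
G = 138 + 0.28 × (28 − 138) = 138 + 0.28 × -110 = 107.2 → 107
B = 157 + 0.28 × (41 − 157) = 157 + 0.28 × -116 = 124.52 → 125
So the blended color is (186, 107, 125), about #ba6b7d.

(186, 107, 125)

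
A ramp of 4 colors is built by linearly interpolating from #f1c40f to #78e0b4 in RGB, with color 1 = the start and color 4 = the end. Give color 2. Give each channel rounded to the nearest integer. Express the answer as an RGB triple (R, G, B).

(201, 205, 70)

With 4 swatches and endpoints inclusive, swatch 2 sits at t = (2 − 1)/(4 − 1) = 1/3 ≈ 0.3333.
#f1c40f → (241, 196, 15); #78e0b4 → (120, 224, 180).
R = 241 + 0.3333 × (120 − 241) = 200.671 → 201
G = 196 + 0.3333 × (224 − 196) = 205.332 → 205
B = 15 + 0.3333 × (180 − 15) = 69.994 → 70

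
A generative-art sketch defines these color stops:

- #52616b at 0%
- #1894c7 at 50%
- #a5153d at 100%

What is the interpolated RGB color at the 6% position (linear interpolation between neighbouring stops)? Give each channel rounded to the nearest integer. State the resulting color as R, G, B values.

(75, 103, 118)

6% lies between the 0% and 50% stops, so the local fraction is t = (6 − 0)/(50 − 0) = 6/50 ≈ 0.12.
#52616b → (82, 97, 107); #1894c7 → (24, 148, 199).
R = 82 + 0.12 × (24 − 82) = 75.04 → 75
G = 97 + 0.12 × (148 − 97) = 103.12 → 103
B = 107 + 0.12 × (199 − 107) = 118.04 → 118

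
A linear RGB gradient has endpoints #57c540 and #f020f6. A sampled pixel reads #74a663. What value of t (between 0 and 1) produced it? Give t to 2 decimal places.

0.19

Invert the lerp on the B channel (largest span, 182): t = (99 − 64) / (246 − 64) = 35/182 = 0.19231.
Check on R: (116 − 87)/(240 − 87) = 0.1895 ✓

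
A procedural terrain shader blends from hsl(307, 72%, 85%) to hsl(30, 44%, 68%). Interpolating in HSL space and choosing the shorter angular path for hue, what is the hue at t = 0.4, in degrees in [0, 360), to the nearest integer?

Hue: 30 − 307 = -277°, but |-277| > 180 so the shorter arc goes the other way: Δh = -277 + 360 = 83°.
H = 307 + 0.4 × (83) = 340.2 → 340°

340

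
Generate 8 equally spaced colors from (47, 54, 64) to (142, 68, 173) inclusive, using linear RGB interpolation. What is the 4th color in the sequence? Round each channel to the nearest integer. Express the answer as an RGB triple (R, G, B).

With 8 swatches and endpoints inclusive, swatch 4 sits at t = (4 − 1)/(8 − 1) = 3/7 ≈ 0.4286.
R = 47 + 0.4286 × (142 − 47) = 87.717 → 88
G = 54 + 0.4286 × (68 − 54) = 60 → 60
B = 64 + 0.4286 × (173 − 64) = 110.717 → 111

(88, 60, 111)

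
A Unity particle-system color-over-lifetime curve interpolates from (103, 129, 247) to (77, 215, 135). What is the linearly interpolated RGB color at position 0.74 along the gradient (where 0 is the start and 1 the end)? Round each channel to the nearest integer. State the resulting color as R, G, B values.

R = 103 + 0.74 × (77 − 103) = 103 + 0.74 × -26 = 83.76 → 84
G = 129 + 0.74 × (215 − 129) = 129 + 0.74 × 86 = 192.64 → 193
B = 247 + 0.74 × (135 − 247) = 247 + 0.74 × -112 = 164.12 → 164
So the blended color is (84, 193, 164), about #54c1a4.

(84, 193, 164)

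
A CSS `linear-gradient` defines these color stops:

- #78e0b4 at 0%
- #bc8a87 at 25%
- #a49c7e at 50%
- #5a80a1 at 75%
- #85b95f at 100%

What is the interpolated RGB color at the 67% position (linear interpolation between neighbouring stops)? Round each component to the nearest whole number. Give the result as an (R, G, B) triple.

(114, 137, 150)

67% lies between the 50% and 75% stops, so the local fraction is t = (67 − 50)/(75 − 50) = 17/25 ≈ 0.68.
#a49c7e → (164, 156, 126); #5a80a1 → (90, 128, 161).
R = 164 + 0.68 × (90 − 164) = 113.68 → 114
G = 156 + 0.68 × (128 − 156) = 136.96 → 137
B = 126 + 0.68 × (161 − 126) = 149.8 → 150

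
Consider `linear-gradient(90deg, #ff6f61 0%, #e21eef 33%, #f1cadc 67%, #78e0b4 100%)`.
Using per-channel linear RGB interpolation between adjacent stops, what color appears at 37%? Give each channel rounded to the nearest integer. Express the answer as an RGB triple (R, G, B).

(228, 50, 237)

37% lies between the 33% and 67% stops, so the local fraction is t = (37 − 33)/(67 − 33) = 4/34 ≈ 0.1176.
#e21eef → (226, 30, 239); #f1cadc → (241, 202, 220).
R = 226 + 0.1176 × (241 − 226) = 227.764 → 228
G = 30 + 0.1176 × (202 − 30) = 50.227 → 50
B = 239 + 0.1176 × (220 − 239) = 236.766 → 237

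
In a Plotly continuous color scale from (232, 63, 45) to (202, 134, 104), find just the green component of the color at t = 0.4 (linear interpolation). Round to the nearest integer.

91

G = 63 + 0.4 × (134 − 63) = 91.4 → 91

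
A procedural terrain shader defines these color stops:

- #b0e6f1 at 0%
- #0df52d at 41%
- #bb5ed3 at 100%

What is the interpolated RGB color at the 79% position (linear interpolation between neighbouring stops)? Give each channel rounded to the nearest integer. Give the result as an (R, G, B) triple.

(125, 148, 152)

79% lies between the 41% and 100% stops, so the local fraction is t = (79 − 41)/(100 − 41) = 38/59 ≈ 0.6441.
#0df52d → (13, 245, 45); #bb5ed3 → (187, 94, 211).
R = 13 + 0.6441 × (187 − 13) = 125.073 → 125
G = 245 + 0.6441 × (94 − 245) = 147.741 → 148
B = 45 + 0.6441 × (211 − 45) = 151.921 → 152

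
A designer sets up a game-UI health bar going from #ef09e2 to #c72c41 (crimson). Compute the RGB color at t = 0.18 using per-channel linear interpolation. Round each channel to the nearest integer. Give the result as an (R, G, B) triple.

(232, 15, 197)

#ef09e2 → (239, 9, 226); #c72c41 → (199, 44, 65).
R = 239 + 0.18 × (199 − 239) = 239 + 0.18 × -40 = 231.8 → 232
G = 9 + 0.18 × (44 − 9) = 9 + 0.18 × 35 = 15.3 → 15
B = 226 + 0.18 × (65 − 226) = 226 + 0.18 × -161 = 197.02 → 197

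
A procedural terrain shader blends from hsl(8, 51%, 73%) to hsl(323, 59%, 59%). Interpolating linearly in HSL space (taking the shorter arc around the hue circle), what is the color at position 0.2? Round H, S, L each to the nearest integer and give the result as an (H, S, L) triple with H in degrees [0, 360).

(359, 53, 70)

Hue: 323 − 8 = 315°, but |315| > 180 so the shorter arc goes the other way: Δh = 315 − 360 = -45°.
H = 8 + 0.2 × (-45) = -1 → -1 → -1 mod 360 = 359°
S = 51 + 0.2 × (59 − 51) = 52.6 → 53%
L = 73 + 0.2 × (59 − 73) = 70.2 → 70%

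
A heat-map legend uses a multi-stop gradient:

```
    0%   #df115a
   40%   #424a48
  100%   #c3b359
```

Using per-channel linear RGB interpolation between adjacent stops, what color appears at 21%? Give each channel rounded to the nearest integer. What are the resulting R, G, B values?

(141, 47, 81)

21% lies between the 0% and 40% stops, so the local fraction is t = (21 − 0)/(40 − 0) = 21/40 ≈ 0.525.
#df115a → (223, 17, 90); #424a48 → (66, 74, 72).
R = 223 + 0.525 × (66 − 223) = 140.575 → 141
G = 17 + 0.525 × (74 − 17) = 46.925 → 47
B = 90 + 0.525 × (72 − 90) = 80.55 → 81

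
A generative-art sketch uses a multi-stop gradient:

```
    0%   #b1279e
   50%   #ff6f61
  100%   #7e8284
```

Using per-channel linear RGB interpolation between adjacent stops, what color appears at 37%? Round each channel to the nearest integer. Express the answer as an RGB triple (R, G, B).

37% lies between the 0% and 50% stops, so the local fraction is t = (37 − 0)/(50 − 0) = 37/50 ≈ 0.74.
#b1279e → (177, 39, 158); #ff6f61 → (255, 111, 97).
R = 177 + 0.74 × (255 − 177) = 234.72 → 235
G = 39 + 0.74 × (111 − 39) = 92.28 → 92
B = 158 + 0.74 × (97 − 158) = 112.86 → 113

(235, 92, 113)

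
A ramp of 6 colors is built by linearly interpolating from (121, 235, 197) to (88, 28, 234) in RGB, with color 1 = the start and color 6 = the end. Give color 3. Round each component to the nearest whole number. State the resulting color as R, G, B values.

(108, 152, 212)

With 6 swatches and endpoints inclusive, swatch 3 sits at t = (3 − 1)/(6 − 1) = 2/5 ≈ 0.4.
R = 121 + 0.4 × (88 − 121) = 107.8 → 108
G = 235 + 0.4 × (28 − 235) = 152.2 → 152
B = 197 + 0.4 × (234 − 197) = 211.8 → 212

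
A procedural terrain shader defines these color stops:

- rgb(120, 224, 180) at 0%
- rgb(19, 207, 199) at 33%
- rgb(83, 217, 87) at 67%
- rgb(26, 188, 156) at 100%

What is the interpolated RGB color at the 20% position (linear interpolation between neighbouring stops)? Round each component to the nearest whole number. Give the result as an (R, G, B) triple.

(59, 214, 192)

20% lies between the 0% and 33% stops, so the local fraction is t = (20 − 0)/(33 − 0) = 20/33 ≈ 0.6061.
R = 120 + 0.6061 × (19 − 120) = 58.784 → 59
G = 224 + 0.6061 × (207 − 224) = 213.696 → 214
B = 180 + 0.6061 × (199 − 180) = 191.516 → 192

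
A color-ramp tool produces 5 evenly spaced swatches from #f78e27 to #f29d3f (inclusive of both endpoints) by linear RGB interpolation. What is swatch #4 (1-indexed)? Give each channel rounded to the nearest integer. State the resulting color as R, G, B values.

With 5 swatches and endpoints inclusive, swatch 4 sits at t = (4 − 1)/(5 − 1) = 3/4 ≈ 0.75.
#f78e27 → (247, 142, 39); #f29d3f → (242, 157, 63).
R = 247 + 0.75 × (242 − 247) = 243.25 → 243
G = 142 + 0.75 × (157 − 142) = 153.25 → 153
B = 39 + 0.75 × (63 − 39) = 57 → 57

(243, 153, 57)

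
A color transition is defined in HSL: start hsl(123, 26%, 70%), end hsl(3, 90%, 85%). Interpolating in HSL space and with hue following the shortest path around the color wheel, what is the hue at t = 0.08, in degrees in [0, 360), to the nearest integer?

Hue arc: Δh = 3 − 123 = -120° (|Δh| ≤ 180, already the shorter path).
H = 123 + 0.08 × (-120) = 113.4 → 113°

113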